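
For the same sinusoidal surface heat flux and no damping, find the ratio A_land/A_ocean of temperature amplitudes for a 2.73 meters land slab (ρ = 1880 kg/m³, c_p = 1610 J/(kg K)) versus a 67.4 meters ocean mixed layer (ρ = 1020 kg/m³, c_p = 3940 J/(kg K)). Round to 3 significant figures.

32.8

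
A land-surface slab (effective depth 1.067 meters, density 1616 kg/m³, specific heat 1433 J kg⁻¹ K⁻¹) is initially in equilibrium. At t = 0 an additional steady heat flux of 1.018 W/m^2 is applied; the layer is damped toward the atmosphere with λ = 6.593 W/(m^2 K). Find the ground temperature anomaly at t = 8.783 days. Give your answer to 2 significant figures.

Areal heat capacity C = ρ c_p D = 1616 × 1433 × 1.067 = 2.47×10^6 J/(m²·K).
τ = C / λ = 2.47×10^6 / 6.593 = 3.75×10^5 s.
Equilibrium anomaly ΔT_eq = F / λ = 1.018 / 6.593 = 0.154 K.
t = 8.783 days = 7.59×10^5 s, so t/τ = 2.02.
ΔT(t) = ΔT_eq (1 − e^(−t/τ)) = 0.154 × (1 − e^−2.02) = 0.134 K.

0.13 K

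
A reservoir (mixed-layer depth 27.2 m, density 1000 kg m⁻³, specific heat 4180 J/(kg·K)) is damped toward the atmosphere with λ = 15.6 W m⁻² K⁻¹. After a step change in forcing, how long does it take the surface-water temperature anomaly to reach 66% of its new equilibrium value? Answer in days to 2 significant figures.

Areal heat capacity C = ρ c_p D = 1000 × 4180 × 27.2 = 1.14×10^8 J/(m²·K).
τ = C / λ = 1.14×10^8 / 15.6 = 7.29×10^6 s.
Fraction reached: 1 − e^(−t/τ) = 0.66 ⇒ t = −τ ln(1 − 0.66) = τ × 1.08.
t = 7.86×10^6 s = 91.0 days.

91 days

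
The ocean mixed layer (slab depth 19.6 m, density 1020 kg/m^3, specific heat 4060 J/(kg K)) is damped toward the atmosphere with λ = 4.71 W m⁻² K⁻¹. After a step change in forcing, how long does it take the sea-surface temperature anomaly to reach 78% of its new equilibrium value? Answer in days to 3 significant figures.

302 days

Areal heat capacity C = ρ c_p D = 1020 × 4060 × 19.6 = 8.12×10^7 J m⁻² K⁻¹.
τ = C / λ = 8.12×10^7 / 4.71 = 1.72×10^7 s.
Fraction reached: 1 − e^(−t/τ) = 0.78 ⇒ t = −τ ln(1 − 0.78) = τ × 1.51.
t = 2.61×10^7 s = 302 days.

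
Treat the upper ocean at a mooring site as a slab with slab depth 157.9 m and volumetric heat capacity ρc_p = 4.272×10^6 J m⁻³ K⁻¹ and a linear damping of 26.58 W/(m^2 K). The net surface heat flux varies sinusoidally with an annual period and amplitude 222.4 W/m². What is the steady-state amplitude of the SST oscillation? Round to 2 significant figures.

Areal heat capacity C = ρc_p × D = 4.272×10^6 × 157.9 = 6.75×10^8 J m⁻² K⁻¹.
Angular frequency ω = 2π / T = 2π / 3.15×10^7 s = 1.99×10^-7 s⁻¹.
√((Cω)² + λ²) = √((134)² + 26.58²) = 137 W/(m²·K).
Amplitude A = F₀ / √((Cω)²+λ²) = 222.4 / 137 = 1.62 K.

1.6 K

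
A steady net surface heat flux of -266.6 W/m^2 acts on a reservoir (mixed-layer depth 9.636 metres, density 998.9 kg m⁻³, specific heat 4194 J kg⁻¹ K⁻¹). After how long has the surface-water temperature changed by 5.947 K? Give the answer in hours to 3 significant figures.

Areal heat capacity C = ρ c_p D = 998.9 × 4194 × 9.636 = 4.04×10^7 J m⁻² K⁻¹.
Time required: Δt = C ΔT / F = 4.04×10^7 × -5.947 / -266.6 = 9.01×10^5 s.
In hours: 9.01×10^5 s / (3600 s/hour) = 250 hours.

250 hours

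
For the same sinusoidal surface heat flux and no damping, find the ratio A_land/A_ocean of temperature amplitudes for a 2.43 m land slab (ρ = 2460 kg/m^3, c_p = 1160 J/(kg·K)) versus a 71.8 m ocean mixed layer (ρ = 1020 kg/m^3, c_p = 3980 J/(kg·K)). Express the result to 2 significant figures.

42

C_ocean = 1020 × 3980 × 71.8 = 2.91×10^8 J/(m²·K).
C_land = 2460 × 1160 × 2.43 = 6.93×10^6 J/(m²·K).
Undamped amplitude ∝ 1/C, so A_land/A_ocean = C_ocean/C_land = 42.0.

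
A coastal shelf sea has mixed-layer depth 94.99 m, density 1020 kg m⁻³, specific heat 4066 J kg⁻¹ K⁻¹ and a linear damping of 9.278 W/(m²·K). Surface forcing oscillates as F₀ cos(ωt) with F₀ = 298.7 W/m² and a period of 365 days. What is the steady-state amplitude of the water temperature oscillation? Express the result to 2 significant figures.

Areal heat capacity C = ρ c_p D = 1020 × 4066 × 94.99 = 3.94×10^8 J/(m²·K).
Angular frequency ω = 2π / T = 2π / 3.15×10^7 s = 1.99×10^-7 s⁻¹.
√((Cω)² + λ²) = √((78.5)² + 9.278²) = 79.0 W/(m²·K).
Amplitude A = F₀ / √((Cω)²+λ²) = 298.7 / 79.0 = 3.78 K.

3.8 K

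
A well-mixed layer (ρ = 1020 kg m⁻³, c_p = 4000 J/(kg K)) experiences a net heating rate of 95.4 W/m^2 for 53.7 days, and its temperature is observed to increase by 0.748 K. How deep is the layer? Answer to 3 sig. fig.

145 m

Heat input Q = F Δt = 95.4 × 4.64×10^6 s = 4.43×10^8 J/m².
Required areal heat capacity C = Q / ΔT = 5.92×10^8 J/(m²·K).
Depth D = C / (ρ c_p) = 5.92×10^8 / (1020 × 4000) = 145 m.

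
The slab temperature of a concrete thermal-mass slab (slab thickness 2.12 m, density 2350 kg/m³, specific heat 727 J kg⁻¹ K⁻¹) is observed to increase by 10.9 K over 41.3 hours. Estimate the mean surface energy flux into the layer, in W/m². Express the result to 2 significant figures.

Areal heat capacity C = ρ c_p D = 2350 × 727 × 2.12 = 3.62×10^6 J/(m²·K).
Required heat per unit area: Q = C ΔT = 3.62×10^6 × 10.9 = 3.95×10^7 J/m².
Flux F = Q / Δt = 3.95×10^7 / 1.49×10^5 s = 266 W/m².

270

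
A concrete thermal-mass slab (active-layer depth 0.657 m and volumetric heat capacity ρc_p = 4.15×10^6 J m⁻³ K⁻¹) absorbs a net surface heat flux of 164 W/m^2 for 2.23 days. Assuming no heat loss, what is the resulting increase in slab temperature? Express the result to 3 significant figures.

11.6 K

Areal heat capacity C = ρc_p × D = 4.15×10^6 × 0.657 = 2.73×10^6 J/(m^2 K).
Net heat input Q = F Δt = 164 × (2.23 days × 86400 s/day) = 3.16×10^7 J/m².
ΔT = Q / C = 3.16×10^7 / 2.73×10^6 = 11.6 K.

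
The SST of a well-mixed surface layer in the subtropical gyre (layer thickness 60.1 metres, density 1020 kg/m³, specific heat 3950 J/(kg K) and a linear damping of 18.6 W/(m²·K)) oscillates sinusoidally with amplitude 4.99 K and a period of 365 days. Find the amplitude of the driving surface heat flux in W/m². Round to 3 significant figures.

258

Areal heat capacity C = ρ c_p D = 1020 × 3950 × 60.1 = 2.42×10^8 J/(m^2 K).
ω = 2π / 3.15×10^7 s = 1.99×10^-7 s⁻¹.
√((Cω)² + λ²) = √((48.2)² + 18.6²) = 51.7 W/(m²·K).
F₀ = A × √((Cω)²+λ²) = 4.99 × 51.7 = 258 W/m².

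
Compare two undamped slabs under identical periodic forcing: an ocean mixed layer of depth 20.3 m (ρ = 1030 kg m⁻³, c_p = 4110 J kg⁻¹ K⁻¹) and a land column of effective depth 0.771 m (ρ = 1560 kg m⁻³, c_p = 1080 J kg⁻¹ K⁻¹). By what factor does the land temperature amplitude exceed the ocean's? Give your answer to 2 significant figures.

C_ocean = 1030 × 4110 × 20.3 = 8.59×10^7 J/(m²·K).
C_land = 1560 × 1080 × 0.771 = 1.30×10^6 J/(m²·K).
Undamped amplitude ∝ 1/C, so A_land/A_ocean = C_ocean/C_land = 66.2.

66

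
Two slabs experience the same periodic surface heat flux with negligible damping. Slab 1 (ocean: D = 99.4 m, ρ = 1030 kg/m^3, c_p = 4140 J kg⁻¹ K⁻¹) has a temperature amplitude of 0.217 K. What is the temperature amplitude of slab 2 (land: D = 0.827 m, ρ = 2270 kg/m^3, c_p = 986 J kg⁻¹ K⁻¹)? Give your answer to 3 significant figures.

C_ocean = 4.24×10^8 J/(m²·K); C_land = 1.85×10^6 J/(m²·K).
A ∝ 1/C ⇒ A_land = A_ocean × C_ocean/C_land = 0.217 × 229 = 49.7 K.

49.7 K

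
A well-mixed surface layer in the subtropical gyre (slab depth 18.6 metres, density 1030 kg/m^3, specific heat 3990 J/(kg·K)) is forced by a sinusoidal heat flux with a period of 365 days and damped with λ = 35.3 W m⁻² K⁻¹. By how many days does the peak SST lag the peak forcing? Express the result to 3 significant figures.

23.7 days

Areal heat capacity C = ρ c_p D = 1030 × 3990 × 18.6 = 7.64×10^7 J/(m²·K).
ω = 2π / 3.15×10^7 s = 1.99×10^-7 s⁻¹.
Phase lag φ = arctan(Cω/λ) = arctan(15.2/35.3) = 0.407 rad.
Time lag = φ / ω = 0.407 / 1.99×10^-7 = 2.04×10^6 s = 23.7 days.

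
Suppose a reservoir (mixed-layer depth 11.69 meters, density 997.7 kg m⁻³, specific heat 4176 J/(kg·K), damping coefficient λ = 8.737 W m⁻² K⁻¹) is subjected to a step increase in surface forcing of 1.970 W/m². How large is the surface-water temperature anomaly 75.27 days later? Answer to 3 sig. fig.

0.155 K

Areal heat capacity C = ρ c_p D = 997.7 × 4176 × 11.69 = 4.87×10^7 J m⁻² K⁻¹.
τ = C / λ = 4.87×10^7 / 8.737 = 5.57×10^6 s.
Equilibrium anomaly ΔT_eq = F / λ = 1.970 / 8.737 = 0.225 K.
t = 75.27 days = 6.50×10^6 s, so t/τ = 1.17.
ΔT(t) = ΔT_eq (1 − e^(−t/τ)) = 0.225 × (1 − e^−1.17) = 0.155 K.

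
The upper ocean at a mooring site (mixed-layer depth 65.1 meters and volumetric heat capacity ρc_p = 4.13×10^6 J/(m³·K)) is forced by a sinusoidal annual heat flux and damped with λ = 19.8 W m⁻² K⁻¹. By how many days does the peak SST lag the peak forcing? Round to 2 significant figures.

Areal heat capacity C = ρc_p × D = 4.13×10^6 × 65.1 = 2.69×10^8 J/(m^2 K).
ω = 2π / 3.15×10^7 s = 1.99×10^-7 s⁻¹.
Phase lag φ = arctan(Cω/λ) = arctan(53.6/19.8) = 1.22 rad.
Time lag = φ / ω = 1.22 / 1.99×10^-7 = 6.11×10^6 s = 70.7 days.

71 days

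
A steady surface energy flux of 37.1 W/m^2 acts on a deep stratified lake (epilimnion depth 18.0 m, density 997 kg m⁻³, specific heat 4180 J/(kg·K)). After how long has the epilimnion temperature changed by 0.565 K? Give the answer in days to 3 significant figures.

13.2 days

Areal heat capacity C = ρ c_p D = 997 × 4180 × 18.0 = 7.50×10^7 J/(m²·K).
Time required: Δt = C ΔT / F = 7.50×10^7 × 0.565 / 37.1 = 1.14×10^6 s.
In days: 1.14×10^6 s / (86400 s/day) = 13.2 days.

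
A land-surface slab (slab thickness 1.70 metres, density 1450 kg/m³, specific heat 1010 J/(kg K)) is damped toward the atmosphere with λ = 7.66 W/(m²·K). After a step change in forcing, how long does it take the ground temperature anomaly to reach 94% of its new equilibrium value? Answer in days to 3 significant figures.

Areal heat capacity C = ρ c_p D = 1450 × 1010 × 1.70 = 2.49×10^6 J/(m^2 K).
τ = C / λ = 2.49×10^6 / 7.66 = 3.25×10^5 s.
Fraction reached: 1 − e^(−t/τ) = 0.94 ⇒ t = −τ ln(1 − 0.94) = τ × 2.81.
t = 9.14×10^5 s = 10.6 days.

10.6 days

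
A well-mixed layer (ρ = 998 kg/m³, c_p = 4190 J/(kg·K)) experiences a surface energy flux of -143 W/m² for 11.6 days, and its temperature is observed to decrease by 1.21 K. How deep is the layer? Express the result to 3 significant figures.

28.3 m

Heat input Q = F Δt = -143 × 1.00×10^6 s = -1.43×10^8 J/m².
Required areal heat capacity C = Q / ΔT = 1.18×10^8 J/(m²·K).
Depth D = C / (ρ c_p) = 1.18×10^8 / (998 × 4190) = 28.3 m.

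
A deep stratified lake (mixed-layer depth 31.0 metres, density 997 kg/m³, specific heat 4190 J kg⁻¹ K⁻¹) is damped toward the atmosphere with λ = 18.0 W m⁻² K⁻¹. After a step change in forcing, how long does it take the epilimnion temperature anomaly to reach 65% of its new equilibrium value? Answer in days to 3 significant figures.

87.4 days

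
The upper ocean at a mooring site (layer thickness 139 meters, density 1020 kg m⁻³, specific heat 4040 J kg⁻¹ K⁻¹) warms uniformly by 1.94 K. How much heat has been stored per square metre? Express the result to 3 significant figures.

1.11×10^9

Areal heat capacity C = ρ c_p D = 1020 × 4040 × 139 = 5.73×10^8 J/(m²·K).
ΔQ = C ΔT = 5.73×10^8 × 1.94 = 1.11×10^9 J/m².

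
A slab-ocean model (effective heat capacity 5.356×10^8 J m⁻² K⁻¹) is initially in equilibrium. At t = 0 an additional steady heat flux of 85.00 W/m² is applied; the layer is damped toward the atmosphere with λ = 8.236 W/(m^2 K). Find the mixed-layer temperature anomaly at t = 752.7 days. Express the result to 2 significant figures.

6.5 K

Areal heat capacity C = 5.356×10^8 J m⁻² K⁻¹ (given).
τ = C / λ = 5.36×10^8 / 8.236 = 6.50×10^7 s.
Equilibrium anomaly ΔT_eq = F / λ = 85.00 / 8.236 = 10.3 K.
t = 752.7 days = 6.50×10^7 s, so t/τ = 1.00.
ΔT(t) = ΔT_eq (1 − e^(−t/τ)) = 10.3 × (1 − e^−1.00) = 6.52 K.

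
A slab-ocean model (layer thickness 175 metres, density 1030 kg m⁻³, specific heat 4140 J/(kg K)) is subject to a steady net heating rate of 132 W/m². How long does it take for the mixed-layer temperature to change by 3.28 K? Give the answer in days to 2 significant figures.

210 days

Areal heat capacity C = ρ c_p D = 1030 × 4140 × 175 = 7.46×10^8 J/(m^2 K).
Time required: Δt = C ΔT / F = 7.46×10^8 × 3.28 / 132 = 1.85×10^7 s.
In days: 1.85×10^7 s / (86400 s/day) = 215 days.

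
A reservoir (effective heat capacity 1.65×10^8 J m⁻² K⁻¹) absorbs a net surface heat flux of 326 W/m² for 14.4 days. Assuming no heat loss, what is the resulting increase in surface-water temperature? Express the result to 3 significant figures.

Areal heat capacity C = 1.65×10^8 J m⁻² K⁻¹ (given).
Net heat input Q = F Δt = 326 × (14.4 days × 86400 s/day) = 4.06×10^8 J/m².
ΔT = Q / C = 4.06×10^8 / 1.65×10^8 = 2.46 K.

2.46 K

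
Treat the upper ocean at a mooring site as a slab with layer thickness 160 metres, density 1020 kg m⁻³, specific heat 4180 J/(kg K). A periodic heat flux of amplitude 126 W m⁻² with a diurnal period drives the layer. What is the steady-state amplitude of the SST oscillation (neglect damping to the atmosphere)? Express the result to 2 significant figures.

0.0025 K

Areal heat capacity C = ρ c_p D = 1020 × 4180 × 160 = 6.82×10^8 J/(m^2 K).
Angular frequency ω = 2π / T = 2π / 86400 s = 7.27×10^-5 s⁻¹.
Cω = 6.82×10^8 × 7.27×10^-5 = 49600 W/(m²·K).
Amplitude A = F₀ / (Cω) = 126 / 49600 = 0.00254 K.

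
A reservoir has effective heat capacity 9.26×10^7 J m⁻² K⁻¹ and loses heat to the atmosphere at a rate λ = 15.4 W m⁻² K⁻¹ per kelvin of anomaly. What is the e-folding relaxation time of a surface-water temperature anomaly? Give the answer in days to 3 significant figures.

69.6 days

Areal heat capacity C = 9.26×10^7 J m⁻² K⁻¹ (given).
Relaxation time τ = C / λ = 9.26×10^7 / 15.4 = 6.01×10^6 s.
In days: 6.01×10^6 s / (86400 s/day) = 69.6 days.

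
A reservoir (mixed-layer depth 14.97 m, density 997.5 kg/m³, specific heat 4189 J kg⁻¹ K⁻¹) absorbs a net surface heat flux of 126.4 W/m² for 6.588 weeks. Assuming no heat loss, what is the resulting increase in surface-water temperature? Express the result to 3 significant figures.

8.05 K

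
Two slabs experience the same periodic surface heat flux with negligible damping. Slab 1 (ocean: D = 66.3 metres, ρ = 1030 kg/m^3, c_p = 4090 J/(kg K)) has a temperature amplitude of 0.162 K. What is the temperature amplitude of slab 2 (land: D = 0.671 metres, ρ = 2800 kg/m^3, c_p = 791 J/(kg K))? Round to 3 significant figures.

C_ocean = 2.79×10^8 J/(m²·K); C_land = 1.49×10^6 J/(m²·K).
A ∝ 1/C ⇒ A_land = A_ocean × C_ocean/C_land = 0.162 × 188 = 30.4 K.

30.4 K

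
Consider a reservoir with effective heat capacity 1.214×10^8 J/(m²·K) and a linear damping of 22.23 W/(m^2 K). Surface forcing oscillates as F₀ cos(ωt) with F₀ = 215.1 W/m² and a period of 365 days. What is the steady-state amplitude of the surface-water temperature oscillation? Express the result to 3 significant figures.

Areal heat capacity C = 1.214×10^8 J/(m²·K) (given).
Angular frequency ω = 2π / T = 2π / 3.15×10^7 s = 1.99×10^-7 s⁻¹.
√((Cω)² + λ²) = √((24.2)² + 22.23²) = 32.9 W/(m²·K).
Amplitude A = F₀ / √((Cω)²+λ²) = 215.1 / 32.9 = 6.55 K.

6.55 K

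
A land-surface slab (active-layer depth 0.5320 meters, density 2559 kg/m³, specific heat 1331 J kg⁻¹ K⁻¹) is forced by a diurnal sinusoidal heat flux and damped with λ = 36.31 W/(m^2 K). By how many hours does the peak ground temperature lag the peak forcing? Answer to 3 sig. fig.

4.97 hours

Areal heat capacity C = ρ c_p D = 2559 × 1331 × 0.5320 = 1.81×10^6 J m⁻² K⁻¹.
ω = 2π / 86400 s = 7.27×10^-5 s⁻¹.
Phase lag φ = arctan(Cω/λ) = arctan(132/36.31) = 1.30 rad.
Time lag = φ / ω = 1.30 / 7.27×10^-5 = 17900 s = 4.97 hours.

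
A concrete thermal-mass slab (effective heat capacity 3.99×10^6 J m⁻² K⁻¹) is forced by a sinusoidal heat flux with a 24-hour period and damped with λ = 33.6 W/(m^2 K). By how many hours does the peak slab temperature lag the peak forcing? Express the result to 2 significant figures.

5.6 hours

Areal heat capacity C = 3.99×10^6 J m⁻² K⁻¹ (given).
ω = 2π / 86400 s = 7.27×10^-5 s⁻¹.
Phase lag φ = arctan(Cω/λ) = arctan(290/33.6) = 1.46 rad.
Time lag = φ / ω = 1.46 / 7.27×10^-5 = 20000 s = 5.56 hours.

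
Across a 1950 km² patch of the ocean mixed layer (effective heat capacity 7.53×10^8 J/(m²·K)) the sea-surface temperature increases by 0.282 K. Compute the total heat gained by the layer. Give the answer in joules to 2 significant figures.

4.1×10^17 J

Areal heat capacity C = 7.53×10^8 J/(m²·K) (given).
Heat per unit area: q = C ΔT = 7.53×10^8 × 0.282 = 2.12×10^8 J/m².
Total heat: Q = q × A = 2.12×10^8 × (1950 × 10⁶ m²) = 4.14×10^17 J.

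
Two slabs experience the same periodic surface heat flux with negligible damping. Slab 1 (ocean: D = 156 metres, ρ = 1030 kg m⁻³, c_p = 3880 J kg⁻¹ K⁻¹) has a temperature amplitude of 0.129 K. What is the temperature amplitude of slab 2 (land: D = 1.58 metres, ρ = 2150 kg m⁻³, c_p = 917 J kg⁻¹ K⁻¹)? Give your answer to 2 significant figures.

C_ocean = 6.23×10^8 J/(m²·K); C_land = 3.12×10^6 J/(m²·K).
A ∝ 1/C ⇒ A_land = A_ocean × C_ocean/C_land = 0.129 × 200 = 25.8 K.

26 K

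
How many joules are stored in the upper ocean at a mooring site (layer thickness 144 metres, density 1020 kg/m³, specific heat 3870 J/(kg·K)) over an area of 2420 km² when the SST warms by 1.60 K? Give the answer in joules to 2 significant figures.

2.2×10^18 J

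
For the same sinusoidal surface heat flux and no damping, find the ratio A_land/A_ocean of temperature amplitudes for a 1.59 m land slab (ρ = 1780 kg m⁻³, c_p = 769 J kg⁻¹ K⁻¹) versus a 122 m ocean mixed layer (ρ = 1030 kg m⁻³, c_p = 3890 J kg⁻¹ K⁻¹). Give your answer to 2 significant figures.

220

C_ocean = 1030 × 3890 × 122 = 4.89×10^8 J/(m²·K).
C_land = 1780 × 769 × 1.59 = 2.18×10^6 J/(m²·K).
Undamped amplitude ∝ 1/C, so A_land/A_ocean = C_ocean/C_land = 225.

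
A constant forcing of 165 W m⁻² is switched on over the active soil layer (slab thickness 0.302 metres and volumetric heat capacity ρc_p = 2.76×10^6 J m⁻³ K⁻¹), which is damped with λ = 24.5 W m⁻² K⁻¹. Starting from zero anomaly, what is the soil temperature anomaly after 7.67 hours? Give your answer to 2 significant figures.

3.7 K

Areal heat capacity C = ρc_p × D = 2.76×10^6 × 0.302 = 8.34×10^5 J m⁻² K⁻¹.
τ = C / λ = 8.34×10^5 / 24.5 = 34000 s.
Equilibrium anomaly ΔT_eq = F / λ = 165 / 24.5 = 6.73 K.
t = 7.67 hours = 27600 s, so t/τ = 0.812.
ΔT(t) = ΔT_eq (1 − e^(−t/τ)) = 6.73 × (1 − e^−0.812) = 3.74 K.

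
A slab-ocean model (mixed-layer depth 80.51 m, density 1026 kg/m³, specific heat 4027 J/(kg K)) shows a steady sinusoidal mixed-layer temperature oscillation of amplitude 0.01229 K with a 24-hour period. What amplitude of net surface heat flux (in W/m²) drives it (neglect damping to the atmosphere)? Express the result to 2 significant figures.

Areal heat capacity C = ρ c_p D = 1026 × 4027 × 80.51 = 3.33×10^8 J/(m^2 K).
ω = 2π / 86400 s = 7.27×10^-5 s⁻¹.
Cω = 3.33×10^8 × 7.27×10^-5 = 24200 W/(m²·K).
F₀ = A × Cω = 0.01229 × 24200 = 297 W/m².

300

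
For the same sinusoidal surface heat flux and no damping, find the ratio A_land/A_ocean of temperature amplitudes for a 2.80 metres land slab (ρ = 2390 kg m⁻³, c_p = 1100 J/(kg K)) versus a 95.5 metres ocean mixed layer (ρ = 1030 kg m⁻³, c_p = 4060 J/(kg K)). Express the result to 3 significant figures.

C_ocean = 1030 × 4060 × 95.5 = 3.99×10^8 J/(m²·K).
C_land = 2390 × 1100 × 2.80 = 7.36×10^6 J/(m²·K).
Undamped amplitude ∝ 1/C, so A_land/A_ocean = C_ocean/C_land = 54.3.

54.3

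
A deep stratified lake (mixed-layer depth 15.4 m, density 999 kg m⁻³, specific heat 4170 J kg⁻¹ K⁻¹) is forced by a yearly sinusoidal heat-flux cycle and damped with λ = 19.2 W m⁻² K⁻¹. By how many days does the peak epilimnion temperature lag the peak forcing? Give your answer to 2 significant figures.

Areal heat capacity C = ρ c_p D = 999 × 4170 × 15.4 = 6.42×10^7 J/(m^2 K).
ω = 2π / 3.15×10^7 s = 1.99×10^-7 s⁻¹.
Phase lag φ = arctan(Cω/λ) = arctan(12.8/19.2) = 0.587 rad.
Time lag = φ / ω = 0.587 / 1.99×10^-7 = 2.95×10^6 s = 34.1 days.

34 days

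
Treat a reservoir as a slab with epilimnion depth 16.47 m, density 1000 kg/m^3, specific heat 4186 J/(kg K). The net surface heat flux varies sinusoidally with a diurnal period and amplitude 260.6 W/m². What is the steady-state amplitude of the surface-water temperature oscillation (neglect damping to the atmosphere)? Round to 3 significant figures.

0.0520 K

Areal heat capacity C = ρ c_p D = 1000 × 4186 × 16.47 = 6.89×10^7 J/(m²·K).
Angular frequency ω = 2π / T = 2π / 86400 s = 7.27×10^-5 s⁻¹.
Cω = 6.89×10^7 × 7.27×10^-5 = 5010 W/(m²·K).
Amplitude A = F₀ / (Cω) = 260.6 / 5010 = 0.0520 K.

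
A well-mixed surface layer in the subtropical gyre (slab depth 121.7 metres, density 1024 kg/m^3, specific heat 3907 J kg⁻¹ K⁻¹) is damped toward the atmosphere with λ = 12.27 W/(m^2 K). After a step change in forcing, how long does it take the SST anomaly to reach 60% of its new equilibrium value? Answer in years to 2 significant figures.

1.2 years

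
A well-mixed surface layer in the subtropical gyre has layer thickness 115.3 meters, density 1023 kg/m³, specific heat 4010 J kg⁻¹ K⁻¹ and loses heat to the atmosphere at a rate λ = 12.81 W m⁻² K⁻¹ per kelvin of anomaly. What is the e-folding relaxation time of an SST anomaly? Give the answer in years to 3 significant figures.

1.17 years

Areal heat capacity C = ρ c_p D = 1023 × 4010 × 115.3 = 4.73×10^8 J m⁻² K⁻¹.
Relaxation time τ = C / λ = 4.73×10^8 / 12.81 = 3.69×10^7 s.
In years: 3.69×10^7 s / (3.156×10^7 s/year) = 1.17 years.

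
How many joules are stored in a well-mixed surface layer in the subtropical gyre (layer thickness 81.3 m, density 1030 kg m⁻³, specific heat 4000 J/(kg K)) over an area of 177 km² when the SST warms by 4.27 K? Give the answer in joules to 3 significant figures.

Areal heat capacity C = ρ c_p D = 1030 × 4000 × 81.3 = 3.35×10^8 J/(m^2 K).
Heat per unit area: q = C ΔT = 3.35×10^8 × 4.27 = 1.43×10^9 J/m².
Total heat: Q = q × A = 1.43×10^9 × (177 × 10⁶ m²) = 2.53×10^17 J.

2.53×10^17 J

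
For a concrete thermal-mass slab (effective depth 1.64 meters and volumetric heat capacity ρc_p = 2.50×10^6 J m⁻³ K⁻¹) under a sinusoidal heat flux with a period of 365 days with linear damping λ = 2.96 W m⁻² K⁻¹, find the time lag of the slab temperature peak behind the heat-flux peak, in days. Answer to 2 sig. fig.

Areal heat capacity C = ρc_p × D = 2.50×10^6 × 1.64 = 4.10×10^6 J/(m²·K).
ω = 2π / 3.15×10^7 s = 1.99×10^-7 s⁻¹.
Phase lag φ = arctan(Cω/λ) = arctan(0.817/2.96) = 0.269 rad.
Time lag = φ / ω = 0.269 / 1.99×10^-7 = 1.35×10^6 s = 15.6 days.

16 days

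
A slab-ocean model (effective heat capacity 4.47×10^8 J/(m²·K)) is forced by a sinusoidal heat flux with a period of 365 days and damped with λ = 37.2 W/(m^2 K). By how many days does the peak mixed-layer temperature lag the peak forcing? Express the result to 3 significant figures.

68.3 days

Areal heat capacity C = 4.47×10^8 J/(m²·K) (given).
ω = 2π / 3.15×10^7 s = 1.99×10^-7 s⁻¹.
Phase lag φ = arctan(Cω/λ) = arctan(89.1/37.2) = 1.18 rad.
Time lag = φ / ω = 1.18 / 1.99×10^-7 = 5.90×10^6 s = 68.3 days.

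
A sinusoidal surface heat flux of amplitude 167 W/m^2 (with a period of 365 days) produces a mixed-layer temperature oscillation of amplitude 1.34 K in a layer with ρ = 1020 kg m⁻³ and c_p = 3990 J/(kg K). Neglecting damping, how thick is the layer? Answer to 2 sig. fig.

ω = 2π / 3.15×10^7 s = 1.99×10^-7 s⁻¹.
Required C = F₀ / (A ω) = 167 / (1.34 × 1.99×10^-7) = 6.26×10^8 J/(m²·K).
D = C / (ρ c_p) = 6.26×10^8 / (1020 × 3990) = 154 m.

150 m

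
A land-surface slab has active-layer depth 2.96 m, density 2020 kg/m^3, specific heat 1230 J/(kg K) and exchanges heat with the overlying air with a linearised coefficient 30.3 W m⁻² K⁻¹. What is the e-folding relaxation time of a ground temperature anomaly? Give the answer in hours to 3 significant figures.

67.4 hours

Areal heat capacity C = ρ c_p D = 2020 × 1230 × 2.96 = 7.35×10^6 J/(m²·K).
Relaxation time τ = C / λ = 7.35×10^6 / 30.3 = 2.43×10^5 s.
In hours: 2.43×10^5 s / (3600 s/hour) = 67.4 hours.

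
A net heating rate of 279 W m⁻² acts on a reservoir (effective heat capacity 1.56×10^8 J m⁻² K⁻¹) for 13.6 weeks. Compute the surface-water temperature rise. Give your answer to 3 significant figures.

Areal heat capacity C = 1.56×10^8 J m⁻² K⁻¹ (given).
Net heat input Q = F Δt = 279 × (13.6 weeks × 6.048×10^5 s/week) = 2.29×10^9 J/m².
ΔT = Q / C = 2.29×10^9 / 1.56×10^8 = 14.7 K.

14.7 K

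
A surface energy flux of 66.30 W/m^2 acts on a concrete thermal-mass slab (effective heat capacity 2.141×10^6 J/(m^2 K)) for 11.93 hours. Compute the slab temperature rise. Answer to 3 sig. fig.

1.33 K

Areal heat capacity C = 2.141×10^6 J/(m^2 K) (given).
Net heat input Q = F Δt = 66.30 × (11.93 hours × 3600 s/hour) = 2.85×10^6 J/m².
ΔT = Q / C = 2.85×10^6 / 2.14×10^6 = 1.33 K.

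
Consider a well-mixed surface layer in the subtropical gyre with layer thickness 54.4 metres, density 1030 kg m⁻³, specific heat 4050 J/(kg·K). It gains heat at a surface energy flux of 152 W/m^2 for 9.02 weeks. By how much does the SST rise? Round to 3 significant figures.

Areal heat capacity C = ρ c_p D = 1030 × 4050 × 54.4 = 2.27×10^8 J/(m^2 K).
Net heat input Q = F Δt = 152 × (9.02 weeks × 6.048×10^5 s/week) = 8.29×10^8 J/m².
ΔT = Q / C = 8.29×10^8 / 2.27×10^8 = 3.65 K.

3.65 K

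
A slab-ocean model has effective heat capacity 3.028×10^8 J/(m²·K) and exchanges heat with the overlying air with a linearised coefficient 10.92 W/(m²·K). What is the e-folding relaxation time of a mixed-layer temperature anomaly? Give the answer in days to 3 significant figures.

321 days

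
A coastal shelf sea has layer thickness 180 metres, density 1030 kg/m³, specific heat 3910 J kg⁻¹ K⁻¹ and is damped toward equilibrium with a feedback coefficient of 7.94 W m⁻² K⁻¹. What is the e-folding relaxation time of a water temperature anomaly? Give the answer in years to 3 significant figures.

2.89 years

Areal heat capacity C = ρ c_p D = 1030 × 3910 × 180 = 7.25×10^8 J/(m^2 K).
Relaxation time τ = C / λ = 7.25×10^8 / 7.94 = 9.13×10^7 s.
In years: 9.13×10^7 s / (3.156×10^7 s/year) = 2.89 years.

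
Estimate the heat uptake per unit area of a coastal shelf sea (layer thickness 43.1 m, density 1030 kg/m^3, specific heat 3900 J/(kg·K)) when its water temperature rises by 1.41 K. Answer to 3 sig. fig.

2.44×10^8

Areal heat capacity C = ρ c_p D = 1030 × 3900 × 43.1 = 1.73×10^8 J/(m^2 K).
ΔQ = C ΔT = 1.73×10^8 × 1.41 = 2.44×10^8 J/m².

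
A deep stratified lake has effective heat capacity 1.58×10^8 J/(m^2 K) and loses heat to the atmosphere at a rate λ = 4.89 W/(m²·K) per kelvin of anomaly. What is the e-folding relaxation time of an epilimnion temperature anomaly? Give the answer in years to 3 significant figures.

1.02 years

Areal heat capacity C = 1.58×10^8 J/(m^2 K) (given).
Relaxation time τ = C / λ = 1.58×10^8 / 4.89 = 3.23×10^7 s.
In years: 3.23×10^7 s / (3.156×10^7 s/year) = 1.02 years.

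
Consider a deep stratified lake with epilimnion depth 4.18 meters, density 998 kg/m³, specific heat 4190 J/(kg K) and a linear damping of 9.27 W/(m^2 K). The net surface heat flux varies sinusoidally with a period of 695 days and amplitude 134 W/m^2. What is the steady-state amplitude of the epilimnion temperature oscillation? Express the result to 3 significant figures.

14.2 K

Areal heat capacity C = ρ c_p D = 998 × 4190 × 4.18 = 1.75×10^7 J/(m^2 K).
Angular frequency ω = 2π / T = 2π / 6.00×10^7 s = 1.05×10^-7 s⁻¹.
√((Cω)² + λ²) = √((1.83)² + 9.27²) = 9.45 W/(m²·K).
Amplitude A = F₀ / √((Cω)²+λ²) = 134 / 9.45 = 14.2 K.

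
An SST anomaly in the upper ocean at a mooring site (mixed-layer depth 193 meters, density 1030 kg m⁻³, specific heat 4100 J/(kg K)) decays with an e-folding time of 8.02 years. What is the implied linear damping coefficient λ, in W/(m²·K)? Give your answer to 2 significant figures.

3.2

Areal heat capacity C = ρ c_p D = 1030 × 4100 × 193 = 8.15×10^8 J/(m²·K).
τ = 8.02 years = 2.53×10^8 s.
λ = C / τ = 8.15×10^8 / 2.53×10^8 = 3.22 W/(m²·K).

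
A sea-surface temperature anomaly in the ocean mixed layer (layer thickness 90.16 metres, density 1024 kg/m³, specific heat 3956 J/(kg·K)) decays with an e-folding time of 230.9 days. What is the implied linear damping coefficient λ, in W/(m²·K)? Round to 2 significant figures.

18

Areal heat capacity C = ρ c_p D = 1024 × 3956 × 90.16 = 3.65×10^8 J/(m^2 K).
τ = 230.9 days = 1.99×10^7 s.
λ = C / τ = 3.65×10^8 / 1.99×10^7 = 18.3 W/(m²·K).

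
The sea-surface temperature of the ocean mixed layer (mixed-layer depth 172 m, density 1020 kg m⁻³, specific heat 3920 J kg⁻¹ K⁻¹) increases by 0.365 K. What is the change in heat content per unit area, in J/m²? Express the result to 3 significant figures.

2.51×10^8

Areal heat capacity C = ρ c_p D = 1020 × 3920 × 172 = 6.88×10^8 J/(m^2 K).
ΔQ = C ΔT = 6.88×10^8 × 0.365 = 2.51×10^8 J/m².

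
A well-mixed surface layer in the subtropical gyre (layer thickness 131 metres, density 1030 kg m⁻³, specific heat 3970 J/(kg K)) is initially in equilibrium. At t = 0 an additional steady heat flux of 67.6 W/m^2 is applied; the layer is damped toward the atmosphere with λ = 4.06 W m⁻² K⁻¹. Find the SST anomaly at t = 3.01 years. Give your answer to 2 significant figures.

8.5 K

Areal heat capacity C = ρ c_p D = 1030 × 3970 × 131 = 5.36×10^8 J/(m^2 K).
τ = C / λ = 5.36×10^8 / 4.06 = 1.32×10^8 s.
Equilibrium anomaly ΔT_eq = F / λ = 67.6 / 4.06 = 16.7 K.
t = 3.01 years = 9.50×10^7 s, so t/τ = 0.720.
ΔT(t) = ΔT_eq (1 − e^(−t/τ)) = 16.7 × (1 − e^−0.720) = 8.55 K.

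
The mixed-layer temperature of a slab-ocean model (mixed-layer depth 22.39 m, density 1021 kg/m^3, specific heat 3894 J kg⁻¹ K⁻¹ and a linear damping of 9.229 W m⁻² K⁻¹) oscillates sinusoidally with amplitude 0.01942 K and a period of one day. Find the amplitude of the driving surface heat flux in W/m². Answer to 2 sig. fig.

130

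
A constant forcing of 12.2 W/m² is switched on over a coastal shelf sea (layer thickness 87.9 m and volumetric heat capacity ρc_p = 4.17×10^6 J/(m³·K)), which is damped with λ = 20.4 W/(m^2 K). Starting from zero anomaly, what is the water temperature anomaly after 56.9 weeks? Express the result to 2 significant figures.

Areal heat capacity C = ρc_p × D = 4.17×10^6 × 87.9 = 3.67×10^8 J m⁻² K⁻¹.
τ = C / λ = 3.67×10^8 / 20.4 = 1.80×10^7 s.
Equilibrium anomaly ΔT_eq = F / λ = 12.2 / 20.4 = 0.598 K.
t = 56.9 weeks = 3.44×10^7 s, so t/τ = 1.92.
ΔT(t) = ΔT_eq (1 − e^(−t/τ)) = 0.598 × (1 − e^−1.92) = 0.510 K.

0.51 K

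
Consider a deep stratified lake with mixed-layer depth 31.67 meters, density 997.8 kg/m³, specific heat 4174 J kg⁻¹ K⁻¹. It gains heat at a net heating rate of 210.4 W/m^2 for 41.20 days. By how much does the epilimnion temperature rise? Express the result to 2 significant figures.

Areal heat capacity C = ρ c_p D = 997.8 × 4174 × 31.67 = 1.32×10^8 J m⁻² K⁻¹.
Net heat input Q = F Δt = 210.4 × (41.20 days × 86400 s/day) = 7.49×10^8 J/m².
ΔT = Q / C = 7.49×10^8 / 1.32×10^8 = 5.68 K.

5.7 K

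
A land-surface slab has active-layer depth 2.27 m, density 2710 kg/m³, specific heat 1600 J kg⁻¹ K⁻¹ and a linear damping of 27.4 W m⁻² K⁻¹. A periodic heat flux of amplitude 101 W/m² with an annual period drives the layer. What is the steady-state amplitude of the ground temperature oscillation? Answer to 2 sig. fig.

3.7 K

Areal heat capacity C = ρ c_p D = 2710 × 1600 × 2.27 = 9.84×10^6 J/(m²·K).
Angular frequency ω = 2π / T = 2π / 3.15×10^7 s = 1.99×10^-7 s⁻¹.
√((Cω)² + λ²) = √((1.96)² + 27.4²) = 27.5 W/(m²·K).
Amplitude A = F₀ / √((Cω)²+λ²) = 101 / 27.5 = 3.68 K.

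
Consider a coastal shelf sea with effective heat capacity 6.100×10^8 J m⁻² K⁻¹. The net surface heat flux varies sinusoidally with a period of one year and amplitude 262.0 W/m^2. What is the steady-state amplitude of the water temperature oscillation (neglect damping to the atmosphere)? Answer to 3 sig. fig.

Areal heat capacity C = 6.100×10^8 J m⁻² K⁻¹ (given).
Angular frequency ω = 2π / T = 2π / 3.15×10^7 s = 1.99×10^-7 s⁻¹.
Cω = 6.10×10^8 × 1.99×10^-7 = 122 W/(m²·K).
Amplitude A = F₀ / (Cω) = 262.0 / 122 = 2.16 K.

2.16 K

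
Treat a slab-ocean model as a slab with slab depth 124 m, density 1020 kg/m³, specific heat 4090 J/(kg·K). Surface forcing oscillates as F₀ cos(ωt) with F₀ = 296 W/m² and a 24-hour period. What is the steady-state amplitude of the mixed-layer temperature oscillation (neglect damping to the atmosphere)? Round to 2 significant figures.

Areal heat capacity C = ρ c_p D = 1020 × 4090 × 124 = 5.17×10^8 J/(m²·K).
Angular frequency ω = 2π / T = 2π / 86400 s = 7.27×10^-5 s⁻¹.
Cω = 5.17×10^8 × 7.27×10^-5 = 37600 W/(m²·K).
Amplitude A = F₀ / (Cω) = 296 / 37600 = 0.00787 K.

0.0079 K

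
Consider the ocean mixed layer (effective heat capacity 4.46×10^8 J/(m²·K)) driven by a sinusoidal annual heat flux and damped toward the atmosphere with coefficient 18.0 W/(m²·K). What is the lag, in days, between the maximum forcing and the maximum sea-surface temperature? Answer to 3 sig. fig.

79.6 days

Areal heat capacity C = 4.46×10^8 J/(m²·K) (given).
ω = 2π / 3.15×10^7 s = 1.99×10^-7 s⁻¹.
Phase lag φ = arctan(Cω/λ) = arctan(88.9/18.0) = 1.37 rad.
Time lag = φ / ω = 1.37 / 1.99×10^-7 = 6.88×10^6 s = 79.6 days.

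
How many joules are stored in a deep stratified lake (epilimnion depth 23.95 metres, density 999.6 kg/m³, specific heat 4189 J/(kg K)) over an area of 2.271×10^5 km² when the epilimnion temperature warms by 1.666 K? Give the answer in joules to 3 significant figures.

Areal heat capacity C = ρ c_p D = 999.6 × 4189 × 23.95 = 1.00×10^8 J m⁻² K⁻¹.
Heat per unit area: q = C ΔT = 1.00×10^8 × 1.666 = 1.67×10^8 J/m².
Total heat: Q = q × A = 1.67×10^8 × (2.271×10^5 × 10⁶ m²) = 3.79×10^19 J.

3.79×10^19 J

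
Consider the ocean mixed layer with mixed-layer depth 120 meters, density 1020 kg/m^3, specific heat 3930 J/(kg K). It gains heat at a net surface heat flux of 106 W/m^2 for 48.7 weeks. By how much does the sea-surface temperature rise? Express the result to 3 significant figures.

6.49 K

Areal heat capacity C = ρ c_p D = 1020 × 3930 × 120 = 4.81×10^8 J/(m^2 K).
Net heat input Q = F Δt = 106 × (48.7 weeks × 6.048×10^5 s/week) = 3.12×10^9 J/m².
ΔT = Q / C = 3.12×10^9 / 4.81×10^8 = 6.49 K.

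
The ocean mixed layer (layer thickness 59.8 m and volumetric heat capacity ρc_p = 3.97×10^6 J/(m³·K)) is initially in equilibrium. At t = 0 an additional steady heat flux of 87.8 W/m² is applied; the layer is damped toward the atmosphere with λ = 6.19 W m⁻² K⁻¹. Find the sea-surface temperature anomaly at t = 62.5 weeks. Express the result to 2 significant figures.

Areal heat capacity C = ρc_p × D = 3.97×10^6 × 59.8 = 2.37×10^8 J m⁻² K⁻¹.
τ = C / λ = 2.37×10^8 / 6.19 = 3.84×10^7 s.
Equilibrium anomaly ΔT_eq = F / λ = 87.8 / 6.19 = 14.2 K.
t = 62.5 weeks = 3.78×10^7 s, so t/τ = 0.986.
ΔT(t) = ΔT_eq (1 − e^(−t/τ)) = 14.2 × (1 − e^−0.986) = 8.89 K.

8.9 K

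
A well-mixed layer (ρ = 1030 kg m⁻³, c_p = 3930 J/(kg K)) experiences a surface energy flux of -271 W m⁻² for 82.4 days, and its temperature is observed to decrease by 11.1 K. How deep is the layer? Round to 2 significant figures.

43 m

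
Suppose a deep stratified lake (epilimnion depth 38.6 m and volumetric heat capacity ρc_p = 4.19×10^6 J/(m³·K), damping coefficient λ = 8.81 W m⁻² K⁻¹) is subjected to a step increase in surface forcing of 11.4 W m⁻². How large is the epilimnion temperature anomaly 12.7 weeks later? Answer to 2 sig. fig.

0.44 K

Areal heat capacity C = ρc_p × D = 4.19×10^6 × 38.6 = 1.62×10^8 J/(m^2 K).
τ = C / λ = 1.62×10^8 / 8.81 = 1.84×10^7 s.
Equilibrium anomaly ΔT_eq = F / λ = 11.4 / 8.81 = 1.29 K.
t = 12.7 weeks = 7.68×10^6 s, so t/τ = 0.418.
ΔT(t) = ΔT_eq (1 − e^(−t/τ)) = 1.29 × (1 − e^−0.418) = 0.442 K.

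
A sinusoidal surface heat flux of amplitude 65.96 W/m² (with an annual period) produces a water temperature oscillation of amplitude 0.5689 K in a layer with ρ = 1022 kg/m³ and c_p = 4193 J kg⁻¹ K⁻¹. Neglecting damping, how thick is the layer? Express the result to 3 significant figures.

ω = 2π / 3.15×10^7 s = 1.99×10^-7 s⁻¹.
Required C = F₀ / (A ω) = 65.96 / (0.5689 × 1.99×10^-7) = 5.82×10^8 J/(m²·K).
D = C / (ρ c_p) = 5.82×10^8 / (1022 × 4193) = 136 m.

136 m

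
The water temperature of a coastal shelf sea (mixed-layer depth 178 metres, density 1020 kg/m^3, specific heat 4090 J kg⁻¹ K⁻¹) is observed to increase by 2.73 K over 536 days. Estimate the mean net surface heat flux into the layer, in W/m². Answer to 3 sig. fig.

Areal heat capacity C = ρ c_p D = 1020 × 4090 × 178 = 7.43×10^8 J m⁻² K⁻¹.
Required heat per unit area: Q = C ΔT = 7.43×10^8 × 2.73 = 2.03×10^9 J/m².
Flux F = Q / Δt = 2.03×10^9 / 4.63×10^7 s = 43.8 W/m².

43.8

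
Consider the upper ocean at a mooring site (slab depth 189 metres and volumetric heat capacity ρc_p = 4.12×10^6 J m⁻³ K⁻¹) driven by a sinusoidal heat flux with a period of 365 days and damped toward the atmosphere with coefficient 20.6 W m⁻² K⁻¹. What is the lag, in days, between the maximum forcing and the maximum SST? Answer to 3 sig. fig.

Areal heat capacity C = ρc_p × D = 4.12×10^6 × 189 = 7.79×10^8 J m⁻² K⁻¹.
ω = 2π / 3.15×10^7 s = 1.99×10^-7 s⁻¹.
Phase lag φ = arctan(Cω/λ) = arctan(155/20.6) = 1.44 rad.
Time lag = φ / ω = 1.44 / 1.99×10^-7 = 7.22×10^6 s = 83.6 days.

83.6 days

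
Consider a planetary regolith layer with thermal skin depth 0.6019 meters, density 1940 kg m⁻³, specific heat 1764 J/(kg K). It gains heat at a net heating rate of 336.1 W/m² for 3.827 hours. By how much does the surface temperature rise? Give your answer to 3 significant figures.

2.25 K

Areal heat capacity C = ρ c_p D = 1940 × 1764 × 0.6019 = 2.06×10^6 J/(m^2 K).
Net heat input Q = F Δt = 336.1 × (3.827 hours × 3600 s/hour) = 4.63×10^6 J/m².
ΔT = Q / C = 4.63×10^6 / 2.06×10^6 = 2.25 K.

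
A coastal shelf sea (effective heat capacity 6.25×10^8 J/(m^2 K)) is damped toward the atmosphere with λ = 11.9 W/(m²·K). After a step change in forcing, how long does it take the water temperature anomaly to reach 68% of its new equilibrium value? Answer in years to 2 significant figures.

1.9 years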